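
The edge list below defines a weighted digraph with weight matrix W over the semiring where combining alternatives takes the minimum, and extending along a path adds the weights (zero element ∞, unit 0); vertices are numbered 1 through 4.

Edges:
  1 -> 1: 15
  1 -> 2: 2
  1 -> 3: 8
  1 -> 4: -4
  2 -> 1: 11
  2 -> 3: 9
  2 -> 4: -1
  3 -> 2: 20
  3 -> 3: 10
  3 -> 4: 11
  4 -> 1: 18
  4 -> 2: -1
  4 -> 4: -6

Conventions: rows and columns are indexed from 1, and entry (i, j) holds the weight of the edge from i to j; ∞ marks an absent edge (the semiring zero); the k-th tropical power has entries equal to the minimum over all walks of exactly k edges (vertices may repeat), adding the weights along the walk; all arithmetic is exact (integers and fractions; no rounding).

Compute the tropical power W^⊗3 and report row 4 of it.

W^⊗2:
  [13, -5, 11, -10]
  [17, -2, 19, -7]
  [29, 10, 20, 5]
  [10, -7, 8, -12]
W^⊗3:
  [6, -11, 4, -16]
  [9, -8, 7, -13]
  [21, 4, 19, -1]
  [4, -13, 2, -18]
Answer: row 4 of W^⊗3 = [4, -13, 2, -18]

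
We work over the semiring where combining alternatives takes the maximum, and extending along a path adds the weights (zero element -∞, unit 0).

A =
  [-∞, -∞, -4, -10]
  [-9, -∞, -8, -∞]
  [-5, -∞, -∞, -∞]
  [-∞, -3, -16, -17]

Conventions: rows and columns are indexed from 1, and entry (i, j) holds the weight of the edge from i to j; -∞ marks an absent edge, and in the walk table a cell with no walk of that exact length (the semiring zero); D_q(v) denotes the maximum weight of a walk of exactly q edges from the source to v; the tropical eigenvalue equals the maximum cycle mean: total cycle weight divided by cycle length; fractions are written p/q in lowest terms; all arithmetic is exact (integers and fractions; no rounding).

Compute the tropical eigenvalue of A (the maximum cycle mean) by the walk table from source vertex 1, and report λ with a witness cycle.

q=0: [0, -∞, -∞, -∞]
q=1: [-∞, -∞, -4, -10]
q=2: [-9, -13, -26, -27]
q=3: [-22, -30, -13, -19]
q=4: [-18, -22, -26, -32]
Optimal cycle mean attained by: cycle 1->3->1, total (-4) + (-5), length 2.
Answer: λ = -9/2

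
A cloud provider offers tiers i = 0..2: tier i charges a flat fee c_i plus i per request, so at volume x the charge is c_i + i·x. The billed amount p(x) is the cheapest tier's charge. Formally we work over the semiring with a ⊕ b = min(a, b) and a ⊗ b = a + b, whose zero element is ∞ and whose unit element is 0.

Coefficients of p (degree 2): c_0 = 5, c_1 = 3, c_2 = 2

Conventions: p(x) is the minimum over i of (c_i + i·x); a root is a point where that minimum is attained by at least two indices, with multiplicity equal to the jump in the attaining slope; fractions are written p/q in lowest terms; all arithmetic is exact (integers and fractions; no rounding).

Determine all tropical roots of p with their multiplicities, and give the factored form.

hull edge (i=0, c=5) to (i=1, c=3): slope -2, span 1
hull edge (i=1, c=3) to (i=2, c=2): slope -1, span 1
Factored form: p(x) = 2 ⊗ (x ⊕ 1) ⊗ (x ⊕ 2)
Answer: roots = 1 (mult 1), 2 (mult 1)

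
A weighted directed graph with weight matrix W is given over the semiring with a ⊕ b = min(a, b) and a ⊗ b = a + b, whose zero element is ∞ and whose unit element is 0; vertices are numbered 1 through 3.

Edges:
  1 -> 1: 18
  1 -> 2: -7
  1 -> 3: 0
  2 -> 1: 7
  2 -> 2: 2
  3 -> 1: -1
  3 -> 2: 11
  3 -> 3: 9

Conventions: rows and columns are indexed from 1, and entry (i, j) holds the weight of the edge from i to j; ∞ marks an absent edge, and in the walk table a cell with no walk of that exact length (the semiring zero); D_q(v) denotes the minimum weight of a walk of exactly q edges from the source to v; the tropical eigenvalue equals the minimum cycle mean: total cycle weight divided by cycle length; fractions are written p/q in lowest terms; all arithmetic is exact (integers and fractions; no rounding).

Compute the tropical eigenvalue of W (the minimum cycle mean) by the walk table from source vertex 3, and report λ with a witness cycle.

q=0: [∞, ∞, 0]
q=1: [-1, 11, 9]
q=2: [8, -8, -1]
q=3: [-2, -6, 8]
Optimal cycle mean attained by: cycle 1->3->1, total 0 + (-1), length 2.
Answer: λ = -1/2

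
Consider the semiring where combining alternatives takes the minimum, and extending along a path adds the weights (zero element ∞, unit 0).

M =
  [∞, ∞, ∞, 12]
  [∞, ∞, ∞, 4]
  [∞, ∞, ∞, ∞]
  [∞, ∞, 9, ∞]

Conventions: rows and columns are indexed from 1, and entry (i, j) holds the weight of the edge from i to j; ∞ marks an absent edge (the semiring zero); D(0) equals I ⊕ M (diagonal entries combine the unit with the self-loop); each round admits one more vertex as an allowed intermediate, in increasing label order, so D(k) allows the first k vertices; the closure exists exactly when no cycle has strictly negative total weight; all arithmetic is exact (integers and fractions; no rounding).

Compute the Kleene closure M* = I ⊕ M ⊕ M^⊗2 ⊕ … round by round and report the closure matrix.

D(0):
  [0, ∞, ∞, 12]
  [∞, 0, ∞, 4]
  [∞, ∞, 0, ∞]
  [∞, ∞, 9, 0]
D(1):
  [0, ∞, ∞, 12]
  [∞, 0, ∞, 4]
  [∞, ∞, 0, ∞]
  [∞, ∞, 9, 0]
D(2):
  [0, ∞, ∞, 12]
  [∞, 0, ∞, 4]
  [∞, ∞, 0, ∞]
  [∞, ∞, 9, 0]
D(3):
  [0, ∞, ∞, 12]
  [∞, 0, ∞, 4]
  [∞, ∞, 0, ∞]
  [∞, ∞, 9, 0]
D(4):
  [0, ∞, 21, 12]
  [∞, 0, 13, 4]
  [∞, ∞, 0, ∞]
  [∞, ∞, 9, 0]
Answer: M* = [[0, ∞, 21, 12], [∞, 0, 13, 4], [∞, ∞, 0, ∞], [∞, ∞, 9, 0]]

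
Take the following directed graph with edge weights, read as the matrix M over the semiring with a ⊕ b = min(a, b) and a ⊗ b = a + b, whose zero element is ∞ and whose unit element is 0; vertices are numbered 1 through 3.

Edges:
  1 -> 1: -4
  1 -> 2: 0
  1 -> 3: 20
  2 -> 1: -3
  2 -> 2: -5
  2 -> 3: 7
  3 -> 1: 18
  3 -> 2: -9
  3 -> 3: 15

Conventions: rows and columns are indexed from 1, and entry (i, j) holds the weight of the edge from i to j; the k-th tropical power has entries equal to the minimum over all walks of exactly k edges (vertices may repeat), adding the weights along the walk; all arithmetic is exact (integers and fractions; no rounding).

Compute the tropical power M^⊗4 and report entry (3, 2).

M^⊗2:
  [-8, -5, 7]
  [-8, -10, 2]
  [-12, -14, -2]
M^⊗3:
  [-12, -10, 2]
  [-13, -15, -3]
  [-17, -19, -7]
M^⊗4:
  [-16, -15, -3]
  [-18, -20, -8]
  [-22, -24, -12]
Key observation: the optimum is the walk 3->2->2->2->2, with weight (-9) + (-5) + (-5) + (-5) = -24.
Optimal value attained by: walk 3->2->2->2->2.
Answer: (M^⊗4)[3][2] = -24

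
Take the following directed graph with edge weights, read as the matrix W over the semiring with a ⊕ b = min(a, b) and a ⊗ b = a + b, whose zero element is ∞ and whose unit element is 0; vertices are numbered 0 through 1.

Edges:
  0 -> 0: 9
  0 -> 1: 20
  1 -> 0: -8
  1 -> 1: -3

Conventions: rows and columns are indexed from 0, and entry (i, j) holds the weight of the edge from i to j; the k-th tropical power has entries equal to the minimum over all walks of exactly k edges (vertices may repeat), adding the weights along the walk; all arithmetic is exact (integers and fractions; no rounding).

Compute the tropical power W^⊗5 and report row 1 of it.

W^⊗2:
  [12, 17]
  [-11, -6]
W^⊗3:
  [9, 14]
  [-14, -9]
W^⊗4:
  [6, 11]
  [-17, -12]
W^⊗5:
  [3, 8]
  [-20, -15]
Answer: row 1 of W^⊗5 = [-20, -15]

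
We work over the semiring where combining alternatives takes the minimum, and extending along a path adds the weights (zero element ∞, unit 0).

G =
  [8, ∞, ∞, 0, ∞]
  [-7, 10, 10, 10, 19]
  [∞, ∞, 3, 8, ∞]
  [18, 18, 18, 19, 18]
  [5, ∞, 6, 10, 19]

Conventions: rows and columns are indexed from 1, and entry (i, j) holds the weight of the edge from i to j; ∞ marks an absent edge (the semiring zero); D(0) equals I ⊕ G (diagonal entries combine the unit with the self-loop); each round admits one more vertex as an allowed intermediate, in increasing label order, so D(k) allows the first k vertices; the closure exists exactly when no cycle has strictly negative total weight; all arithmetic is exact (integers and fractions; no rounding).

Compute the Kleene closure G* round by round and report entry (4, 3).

D(0):
  [0, ∞, ∞, 0, ∞]
  [-7, 0, 10, 10, 19]
  [∞, ∞, 0, 8, ∞]
  [18, 18, 18, 0, 18]
  [5, ∞, 6, 10, 0]
D(1):
  [0, ∞, ∞, 0, ∞]
  [-7, 0, 10, -7, 19]
  [∞, ∞, 0, 8, ∞]
  [18, 18, 18, 0, 18]
  [5, ∞, 6, 5, 0]
D(2):
  [0, ∞, ∞, 0, ∞]
  [-7, 0, 10, -7, 19]
  [∞, ∞, 0, 8, ∞]
  [11, 18, 18, 0, 18]
  [5, ∞, 6, 5, 0]
D(3):
  [0, ∞, ∞, 0, ∞]
  [-7, 0, 10, -7, 19]
  [∞, ∞, 0, 8, ∞]
  [11, 18, 18, 0, 18]
  [5, ∞, 6, 5, 0]
D(4):
  [0, 18, 18, 0, 18]
  [-7, 0, 10, -7, 11]
  [19, 26, 0, 8, 26]
  [11, 18, 18, 0, 18]
  [5, 23, 6, 5, 0]
D(5):
  [0, 18, 18, 0, 18]
  [-7, 0, 10, -7, 11]
  [19, 26, 0, 8, 26]
  [11, 18, 18, 0, 18]
  [5, 23, 6, 5, 0]
Answer: G*[4][3] = 18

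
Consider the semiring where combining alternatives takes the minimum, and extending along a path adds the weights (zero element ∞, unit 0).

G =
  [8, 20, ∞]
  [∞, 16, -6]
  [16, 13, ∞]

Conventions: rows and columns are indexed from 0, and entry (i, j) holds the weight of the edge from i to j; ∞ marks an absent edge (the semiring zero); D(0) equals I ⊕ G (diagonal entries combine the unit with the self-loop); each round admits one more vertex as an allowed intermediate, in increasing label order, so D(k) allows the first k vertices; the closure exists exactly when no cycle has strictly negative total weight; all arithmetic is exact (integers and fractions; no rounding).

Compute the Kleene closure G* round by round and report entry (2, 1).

D(0):
  [0, 20, ∞]
  [∞, 0, -6]
  [16, 13, 0]
D(1):
  [0, 20, ∞]
  [∞, 0, -6]
  [16, 13, 0]
D(2):
  [0, 20, 14]
  [∞, 0, -6]
  [16, 13, 0]
D(3):
  [0, 20, 14]
  [10, 0, -6]
  [16, 13, 0]
Answer: G*[2][1] = 13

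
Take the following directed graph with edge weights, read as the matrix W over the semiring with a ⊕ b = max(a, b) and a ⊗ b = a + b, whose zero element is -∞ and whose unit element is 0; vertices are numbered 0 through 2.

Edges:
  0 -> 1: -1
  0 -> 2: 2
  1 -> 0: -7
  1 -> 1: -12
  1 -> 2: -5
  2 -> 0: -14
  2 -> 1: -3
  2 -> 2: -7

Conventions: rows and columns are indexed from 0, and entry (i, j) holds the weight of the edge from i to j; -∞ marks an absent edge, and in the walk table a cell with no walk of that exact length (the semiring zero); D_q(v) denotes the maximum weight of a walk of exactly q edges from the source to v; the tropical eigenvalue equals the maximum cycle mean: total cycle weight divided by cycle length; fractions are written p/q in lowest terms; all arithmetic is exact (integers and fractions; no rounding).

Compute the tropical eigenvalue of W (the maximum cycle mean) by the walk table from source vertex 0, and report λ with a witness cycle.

q=0: [0, -∞, -∞]
q=1: [-∞, -1, 2]
q=2: [-8, -1, -5]
q=3: [-8, -8, -6]
Optimal cycle mean attained by: cycle 0->2->1->0, total 2 + (-3) + (-7), length 3.
Answer: λ = -8/3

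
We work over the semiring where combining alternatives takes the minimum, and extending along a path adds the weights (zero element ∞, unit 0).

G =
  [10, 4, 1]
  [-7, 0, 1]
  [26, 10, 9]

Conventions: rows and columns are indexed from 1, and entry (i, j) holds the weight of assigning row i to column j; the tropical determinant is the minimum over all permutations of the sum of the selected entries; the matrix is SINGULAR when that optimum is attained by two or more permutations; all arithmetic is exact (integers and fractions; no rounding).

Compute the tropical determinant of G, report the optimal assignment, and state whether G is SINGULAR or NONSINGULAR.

σ = (1, 2, 3): 10 + 0 + 9 = 19
σ = (1, 3, 2): 10 + 1 + 10 = 21
σ = (2, 1, 3): 4 + (-7) + 9 = 6
σ = (2, 3, 1): 4 + 1 + 26 = 31
σ = (3, 1, 2): 1 + (-7) + 10 = 4
σ = (3, 2, 1): 1 + 0 + 26 = 27
Optimal value attained by: σ = (3, 1, 2).
Answer: det⊕(G) = 4; verdict: NONSINGULAR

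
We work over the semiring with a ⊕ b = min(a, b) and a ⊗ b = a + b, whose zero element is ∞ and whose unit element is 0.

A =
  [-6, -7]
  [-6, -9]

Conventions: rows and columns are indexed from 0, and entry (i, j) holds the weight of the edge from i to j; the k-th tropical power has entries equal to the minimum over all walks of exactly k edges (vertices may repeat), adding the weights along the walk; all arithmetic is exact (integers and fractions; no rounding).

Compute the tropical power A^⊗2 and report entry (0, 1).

A^⊗2:
  [-13, -16]
  [-15, -18]
Key observation: the optimum is the walk 0->1->1, with weight (-7) + (-9) = -16.
Optimal value attained by: walk 0->1->1.
Answer: (A^⊗2)[0][1] = -16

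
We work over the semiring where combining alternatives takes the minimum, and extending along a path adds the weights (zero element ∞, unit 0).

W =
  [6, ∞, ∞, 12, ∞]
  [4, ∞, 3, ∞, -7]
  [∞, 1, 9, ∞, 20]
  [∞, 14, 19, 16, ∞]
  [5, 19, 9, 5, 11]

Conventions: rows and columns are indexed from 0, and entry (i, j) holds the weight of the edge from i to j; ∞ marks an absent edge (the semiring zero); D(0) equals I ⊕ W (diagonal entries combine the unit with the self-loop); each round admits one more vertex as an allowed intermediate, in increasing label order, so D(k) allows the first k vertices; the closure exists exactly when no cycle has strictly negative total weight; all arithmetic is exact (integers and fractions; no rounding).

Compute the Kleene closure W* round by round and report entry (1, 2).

D(0):
  [0, ∞, ∞, 12, ∞]
  [4, 0, 3, ∞, -7]
  [∞, 1, 0, ∞, 20]
  [∞, 14, 19, 0, ∞]
  [5, 19, 9, 5, 0]
D(1):
  [0, ∞, ∞, 12, ∞]
  [4, 0, 3, 16, -7]
  [∞, 1, 0, ∞, 20]
  [∞, 14, 19, 0, ∞]
  [5, 19, 9, 5, 0]
D(2):
  [0, ∞, ∞, 12, ∞]
  [4, 0, 3, 16, -7]
  [5, 1, 0, 17, -6]
  [18, 14, 17, 0, 7]
  [5, 19, 9, 5, 0]
D(3):
  [0, ∞, ∞, 12, ∞]
  [4, 0, 3, 16, -7]
  [5, 1, 0, 17, -6]
  [18, 14, 17, 0, 7]
  [5, 10, 9, 5, 0]
D(4):
  [0, 26, 29, 12, 19]
  [4, 0, 3, 16, -7]
  [5, 1, 0, 17, -6]
  [18, 14, 17, 0, 7]
  [5, 10, 9, 5, 0]
D(5):
  [0, 26, 28, 12, 19]
  [-2, 0, 2, -2, -7]
  [-1, 1, 0, -1, -6]
  [12, 14, 16, 0, 7]
  [5, 10, 9, 5, 0]
Answer: W*[1][2] = 2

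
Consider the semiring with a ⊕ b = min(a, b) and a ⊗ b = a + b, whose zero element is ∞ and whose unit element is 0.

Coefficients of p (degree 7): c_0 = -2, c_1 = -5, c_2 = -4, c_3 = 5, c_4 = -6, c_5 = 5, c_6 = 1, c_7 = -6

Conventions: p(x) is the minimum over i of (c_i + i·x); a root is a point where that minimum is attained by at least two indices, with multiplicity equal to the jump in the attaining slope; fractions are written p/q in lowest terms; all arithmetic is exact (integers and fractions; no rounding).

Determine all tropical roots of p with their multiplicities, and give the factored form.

hull edge (i=0, c=-2) to (i=1, c=-5): slope -3, span 1
hull edge (i=1, c=-5) to (i=4, c=-6): slope -1/3, span 3
hull edge (i=4, c=-6) to (i=7, c=-6): slope 0, span 3
Factored form: p(x) = -6 ⊗ (x ⊕ 0) ⊗ (x ⊕ 0) ⊗ (x ⊕ 0) ⊗ (x ⊕ 1/3) ⊗ (x ⊕ 1/3) ⊗ (x ⊕ 1/3) ⊗ (x ⊕ 3)
Answer: roots = 0 (mult 3), 1/3 (mult 3), 3 (mult 1)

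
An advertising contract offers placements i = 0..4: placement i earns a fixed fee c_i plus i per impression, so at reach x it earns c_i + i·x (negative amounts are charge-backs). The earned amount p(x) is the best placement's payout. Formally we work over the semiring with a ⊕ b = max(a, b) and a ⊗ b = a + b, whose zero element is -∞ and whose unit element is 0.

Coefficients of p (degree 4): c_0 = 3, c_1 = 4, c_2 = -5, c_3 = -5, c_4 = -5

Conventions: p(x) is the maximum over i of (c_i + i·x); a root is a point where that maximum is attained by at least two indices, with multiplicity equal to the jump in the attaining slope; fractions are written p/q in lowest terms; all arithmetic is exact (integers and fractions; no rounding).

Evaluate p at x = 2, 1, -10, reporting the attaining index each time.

p(2) = max(3+0·2=3, 4+1·2=6, -5+2·2=-1, -5+3·2=1, -5+4·2=3) = 6 (attained by i=1)
p(1) = max(3+0·1=3, 4+1·1=5, -5+2·1=-3, -5+3·1=-2, -5+4·1=-1) = 5 (attained by i=1)
p(-10) = max(3+0·(-10)=3, 4+1·(-10)=-6, -5+2·(-10)=-25, -5+3·(-10)=-35, -5+4·(-10)=-45) = 3 (attained by i=0)
Answer: p(2) = 6; p(1) = 5; p(-10) = 3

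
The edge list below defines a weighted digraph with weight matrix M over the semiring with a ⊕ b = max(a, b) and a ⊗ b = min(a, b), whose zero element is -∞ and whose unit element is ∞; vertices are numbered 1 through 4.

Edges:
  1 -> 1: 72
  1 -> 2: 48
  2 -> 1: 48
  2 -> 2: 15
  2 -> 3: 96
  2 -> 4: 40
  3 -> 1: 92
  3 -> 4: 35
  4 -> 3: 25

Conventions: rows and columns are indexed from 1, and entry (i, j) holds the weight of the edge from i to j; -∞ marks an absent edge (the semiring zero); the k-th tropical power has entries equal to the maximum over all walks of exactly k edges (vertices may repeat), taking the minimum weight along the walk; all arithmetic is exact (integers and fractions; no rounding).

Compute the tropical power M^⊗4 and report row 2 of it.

M^⊗2:
  [72, 48, 48, 40]
  [92, 48, 25, 35]
  [72, 48, 25, -∞]
  [25, -∞, -∞, 25]
M^⊗3:
  [72, 48, 48, 40]
  [72, 48, 48, 40]
  [72, 48, 48, 40]
  [25, 25, 25, -∞]
M^⊗4:
  [72, 48, 48, 40]
  [72, 48, 48, 40]
  [72, 48, 48, 40]
  [25, 25, 25, 25]
Answer: row 2 of M^⊗4 = [72, 48, 48, 40]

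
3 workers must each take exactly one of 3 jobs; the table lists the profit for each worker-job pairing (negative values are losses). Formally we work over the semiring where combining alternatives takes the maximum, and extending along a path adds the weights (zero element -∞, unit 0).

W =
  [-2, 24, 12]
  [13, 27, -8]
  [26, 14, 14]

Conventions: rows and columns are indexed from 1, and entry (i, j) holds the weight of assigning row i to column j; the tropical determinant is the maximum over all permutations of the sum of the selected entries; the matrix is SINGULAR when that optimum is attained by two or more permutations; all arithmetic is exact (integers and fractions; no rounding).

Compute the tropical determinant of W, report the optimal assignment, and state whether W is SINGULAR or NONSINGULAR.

σ = (1, 2, 3): (-2) + 27 + 14 = 39
σ = (1, 3, 2): (-2) + (-8) + 14 = 4
σ = (2, 1, 3): 24 + 13 + 14 = 51
σ = (2, 3, 1): 24 + (-8) + 26 = 42
σ = (3, 1, 2): 12 + 13 + 14 = 39
σ = (3, 2, 1): 12 + 27 + 26 = 65
Optimal value attained by: σ = (3, 2, 1).
Answer: det⊕(W) = 65; verdict: NONSINGULAR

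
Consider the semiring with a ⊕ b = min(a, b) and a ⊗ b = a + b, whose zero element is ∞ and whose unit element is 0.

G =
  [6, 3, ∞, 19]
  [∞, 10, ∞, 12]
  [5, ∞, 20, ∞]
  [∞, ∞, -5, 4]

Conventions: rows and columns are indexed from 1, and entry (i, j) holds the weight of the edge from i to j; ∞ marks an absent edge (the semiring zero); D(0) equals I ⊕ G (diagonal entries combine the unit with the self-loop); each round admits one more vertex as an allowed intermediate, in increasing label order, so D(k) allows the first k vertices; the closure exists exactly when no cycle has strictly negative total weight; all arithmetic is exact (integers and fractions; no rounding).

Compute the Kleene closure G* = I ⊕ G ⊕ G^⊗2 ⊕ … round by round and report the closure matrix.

D(0):
  [0, 3, ∞, 19]
  [∞, 0, ∞, 12]
  [5, ∞, 0, ∞]
  [∞, ∞, -5, 0]
D(1):
  [0, 3, ∞, 19]
  [∞, 0, ∞, 12]
  [5, 8, 0, 24]
  [∞, ∞, -5, 0]
D(2):
  [0, 3, ∞, 15]
  [∞, 0, ∞, 12]
  [5, 8, 0, 20]
  [∞, ∞, -5, 0]
D(3):
  [0, 3, ∞, 15]
  [∞, 0, ∞, 12]
  [5, 8, 0, 20]
  [0, 3, -5, 0]
D(4):
  [0, 3, 10, 15]
  [12, 0, 7, 12]
  [5, 8, 0, 20]
  [0, 3, -5, 0]
Answer: G* = [[0, 3, 10, 15], [12, 0, 7, 12], [5, 8, 0, 20], [0, 3, -5, 0]]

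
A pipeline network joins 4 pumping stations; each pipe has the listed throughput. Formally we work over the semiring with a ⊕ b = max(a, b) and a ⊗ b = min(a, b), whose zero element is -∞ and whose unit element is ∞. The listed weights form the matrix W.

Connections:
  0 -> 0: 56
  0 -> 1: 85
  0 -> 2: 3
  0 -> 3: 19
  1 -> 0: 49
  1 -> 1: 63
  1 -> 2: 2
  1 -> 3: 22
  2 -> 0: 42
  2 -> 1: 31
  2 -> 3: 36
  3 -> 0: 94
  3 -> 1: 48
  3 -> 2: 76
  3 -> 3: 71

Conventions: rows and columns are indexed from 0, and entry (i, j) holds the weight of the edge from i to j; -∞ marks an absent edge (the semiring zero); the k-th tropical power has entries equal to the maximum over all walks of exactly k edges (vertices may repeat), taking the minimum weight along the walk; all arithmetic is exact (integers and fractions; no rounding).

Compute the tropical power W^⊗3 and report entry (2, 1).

W^⊗2:
  [56, 63, 19, 22]
  [49, 63, 22, 22]
  [42, 42, 36, 36]
  [71, 85, 71, 71]
W^⊗3:
  [56, 63, 22, 22]
  [49, 63, 22, 22]
  [42, 42, 36, 36]
  [71, 71, 71, 71]
Key observation: the optimum is the walk 2->0->1->1, with weight 42 min 85 min 63 = 42.
Optimal value attained by: walk 2->0->1->1.
Answer: (W^⊗3)[2][1] = 42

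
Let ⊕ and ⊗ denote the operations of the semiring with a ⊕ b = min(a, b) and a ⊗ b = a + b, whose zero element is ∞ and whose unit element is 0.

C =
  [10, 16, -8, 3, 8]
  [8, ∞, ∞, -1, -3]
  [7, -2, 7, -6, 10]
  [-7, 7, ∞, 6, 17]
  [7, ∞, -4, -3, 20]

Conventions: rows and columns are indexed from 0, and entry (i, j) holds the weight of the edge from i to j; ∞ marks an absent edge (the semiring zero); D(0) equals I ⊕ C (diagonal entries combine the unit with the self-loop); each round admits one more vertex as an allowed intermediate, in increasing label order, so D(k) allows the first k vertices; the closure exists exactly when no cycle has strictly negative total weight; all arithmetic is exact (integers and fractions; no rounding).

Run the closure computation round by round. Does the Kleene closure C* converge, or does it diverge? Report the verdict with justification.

D(0):
  [0, 16, -8, 3, 8]
  [8, 0, ∞, -1, -3]
  [7, -2, 0, -6, 10]
  [-7, 7, ∞, 0, 17]
  [7, ∞, -4, -3, 0]
Detection: at round 1, diagonal entry (2, 2) turns strictly negative.
Key observation: the cycle 2->0->2 has total weight 7 + (-8), which is strictly negative.
Answer: DIVERGES — negative cycle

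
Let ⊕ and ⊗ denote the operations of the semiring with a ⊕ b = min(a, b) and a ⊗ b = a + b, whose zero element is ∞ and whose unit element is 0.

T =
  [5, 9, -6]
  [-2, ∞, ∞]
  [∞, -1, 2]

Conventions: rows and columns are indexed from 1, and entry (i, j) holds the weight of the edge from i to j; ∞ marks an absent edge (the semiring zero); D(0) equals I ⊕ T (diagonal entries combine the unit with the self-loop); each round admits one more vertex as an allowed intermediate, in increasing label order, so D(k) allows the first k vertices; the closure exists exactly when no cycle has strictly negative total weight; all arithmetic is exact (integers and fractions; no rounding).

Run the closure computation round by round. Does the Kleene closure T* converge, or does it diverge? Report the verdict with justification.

D(0):
  [0, 9, -6]
  [-2, 0, ∞]
  [∞, -1, 0]
D(1):
  [0, 9, -6]
  [-2, 0, -8]
  [∞, -1, 0]
Detection: at round 2, diagonal entry (3, 3) turns strictly negative.
Key observation: the cycle 3->2->1->3 has total weight (-1) + (-2) + (-6), which is strictly negative.
Answer: DIVERGES — negative cycle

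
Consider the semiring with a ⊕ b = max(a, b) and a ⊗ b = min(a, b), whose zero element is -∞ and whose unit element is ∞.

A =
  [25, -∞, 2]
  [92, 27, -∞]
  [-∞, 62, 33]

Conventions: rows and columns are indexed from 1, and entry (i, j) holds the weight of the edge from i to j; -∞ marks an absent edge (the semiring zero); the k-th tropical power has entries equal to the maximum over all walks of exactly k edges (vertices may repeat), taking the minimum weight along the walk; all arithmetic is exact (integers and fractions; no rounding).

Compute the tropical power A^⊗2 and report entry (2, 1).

A^⊗2:
  [25, 2, 2]
  [27, 27, 2]
  [62, 33, 33]
Key observation: the optimum is the walk 2->2->1, with weight 27 min 92 = 27.
Optimal value attained by: walk 2->2->1.
Answer: (A^⊗2)[2][1] = 27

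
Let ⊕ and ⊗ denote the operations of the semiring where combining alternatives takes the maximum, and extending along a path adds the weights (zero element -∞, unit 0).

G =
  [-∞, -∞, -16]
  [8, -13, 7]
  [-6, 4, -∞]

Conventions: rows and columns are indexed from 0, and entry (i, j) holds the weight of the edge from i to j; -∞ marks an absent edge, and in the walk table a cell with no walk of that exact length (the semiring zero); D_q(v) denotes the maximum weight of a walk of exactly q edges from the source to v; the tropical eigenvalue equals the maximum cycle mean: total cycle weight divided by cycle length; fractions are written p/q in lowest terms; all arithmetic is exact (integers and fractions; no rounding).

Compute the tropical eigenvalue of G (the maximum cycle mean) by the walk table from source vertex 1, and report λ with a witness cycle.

q=0: [-∞, 0, -∞]
q=1: [8, -13, 7]
q=2: [1, 11, -6]
q=3: [19, -2, 18]
Optimal cycle mean attained by: cycle 1->2->1, total 7 + 4, length 2.
Answer: λ = 11/2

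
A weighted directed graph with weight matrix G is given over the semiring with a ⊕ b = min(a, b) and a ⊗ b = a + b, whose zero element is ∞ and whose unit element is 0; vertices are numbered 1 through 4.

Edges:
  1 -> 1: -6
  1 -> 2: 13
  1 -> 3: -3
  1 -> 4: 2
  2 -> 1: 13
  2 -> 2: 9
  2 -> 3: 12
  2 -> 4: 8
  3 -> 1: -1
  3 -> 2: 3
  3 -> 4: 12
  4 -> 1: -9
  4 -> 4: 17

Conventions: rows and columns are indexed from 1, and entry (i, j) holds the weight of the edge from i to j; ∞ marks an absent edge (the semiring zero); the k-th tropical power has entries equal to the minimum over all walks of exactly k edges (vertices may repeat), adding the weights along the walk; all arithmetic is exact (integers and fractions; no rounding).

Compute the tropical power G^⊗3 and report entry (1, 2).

G^⊗2:
  [-12, 0, -9, -4]
  [-1, 15, 10, 15]
  [-7, 12, -4, 1]
  [-15, 4, -12, -7]
G^⊗3:
  [-18, -6, -15, -10]
  [-7, 12, -4, 1]
  [-13, -1, -10, -5]
  [-21, -9, -18, -13]
Key observation: the optimum is the walk 1->1->3->2, with weight (-6) + (-3) + 3 = -6.
Optimal value attained by: walk 1->1->3->2.
Answer: (G^⊗3)[1][2] = -6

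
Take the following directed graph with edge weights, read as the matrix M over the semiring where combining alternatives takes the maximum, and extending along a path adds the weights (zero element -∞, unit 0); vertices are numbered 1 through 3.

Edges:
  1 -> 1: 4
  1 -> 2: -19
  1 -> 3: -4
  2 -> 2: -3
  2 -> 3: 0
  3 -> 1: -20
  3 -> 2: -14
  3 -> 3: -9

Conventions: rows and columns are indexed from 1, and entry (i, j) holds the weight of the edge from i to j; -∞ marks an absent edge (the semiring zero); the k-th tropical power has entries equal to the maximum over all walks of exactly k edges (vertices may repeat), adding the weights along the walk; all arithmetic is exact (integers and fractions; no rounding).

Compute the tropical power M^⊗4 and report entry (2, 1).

M^⊗2:
  [8, -15, 0]
  [-20, -6, -3]
  [-16, -17, -14]
M^⊗3:
  [12, -11, 4]
  [-16, -9, -6]
  [-12, -20, -17]
M^⊗4:
  [16, -7, 8]
  [-12, -12, -9]
  [-8, -23, -16]
Key observation: the optimum is the walk 2->3->1->1->1, with weight 0 + (-20) + 4 + 4 = -12.
Optimal value attained by: walk 2->3->1->1->1.
Answer: (M^⊗4)[2][1] = -12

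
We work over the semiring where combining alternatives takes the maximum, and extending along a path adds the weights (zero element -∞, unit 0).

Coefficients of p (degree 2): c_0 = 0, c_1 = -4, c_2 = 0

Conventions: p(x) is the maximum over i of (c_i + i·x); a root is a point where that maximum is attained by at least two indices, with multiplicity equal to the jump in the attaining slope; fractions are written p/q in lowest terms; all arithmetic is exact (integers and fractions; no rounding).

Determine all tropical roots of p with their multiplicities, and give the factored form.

hull edge (i=0, c=0) to (i=2, c=0): slope 0, span 2
Factored form: p(x) = 0 ⊗ (x ⊕ 0) ⊗ (x ⊕ 0)
Answer: roots = 0 (mult 2)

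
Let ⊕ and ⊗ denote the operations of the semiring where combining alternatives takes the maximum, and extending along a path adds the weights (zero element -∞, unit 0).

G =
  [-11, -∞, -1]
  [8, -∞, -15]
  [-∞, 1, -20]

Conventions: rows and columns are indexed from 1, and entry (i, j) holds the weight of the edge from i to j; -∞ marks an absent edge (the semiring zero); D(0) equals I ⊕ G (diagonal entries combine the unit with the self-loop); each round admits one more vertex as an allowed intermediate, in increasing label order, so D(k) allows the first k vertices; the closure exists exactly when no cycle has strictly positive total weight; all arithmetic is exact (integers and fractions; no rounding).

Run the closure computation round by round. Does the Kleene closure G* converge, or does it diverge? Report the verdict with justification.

D(0):
  [0, -∞, -1]
  [8, 0, -15]
  [-∞, 1, 0]
D(1):
  [0, -∞, -1]
  [8, 0, 7]
  [-∞, 1, 0]
Detection: at round 2, diagonal entry (3, 3) turns strictly positive.
Key observation: the cycle 3->2->1->3 has total weight 1 + 8 + (-1), which is strictly positive.
Answer: DIVERGES — positive cycle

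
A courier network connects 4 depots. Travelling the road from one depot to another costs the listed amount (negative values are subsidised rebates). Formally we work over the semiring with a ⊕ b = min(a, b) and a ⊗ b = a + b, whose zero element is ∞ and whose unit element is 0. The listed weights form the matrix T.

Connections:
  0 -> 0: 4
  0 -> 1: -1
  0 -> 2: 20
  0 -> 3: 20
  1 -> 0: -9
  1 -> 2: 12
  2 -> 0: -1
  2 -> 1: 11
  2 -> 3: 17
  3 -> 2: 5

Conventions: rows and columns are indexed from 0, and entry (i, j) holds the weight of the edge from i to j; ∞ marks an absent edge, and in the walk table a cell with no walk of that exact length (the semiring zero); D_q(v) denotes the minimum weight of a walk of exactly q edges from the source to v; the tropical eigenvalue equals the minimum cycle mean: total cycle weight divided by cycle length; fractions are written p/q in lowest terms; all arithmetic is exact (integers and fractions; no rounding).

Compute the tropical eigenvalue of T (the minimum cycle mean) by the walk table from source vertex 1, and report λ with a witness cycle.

q=0: [∞, 0, ∞, ∞]
q=1: [-9, ∞, 12, ∞]
q=2: [-5, -10, 11, 11]
q=3: [-19, -6, 2, 15]
q=4: [-15, -20, 1, 1]
Optimal cycle mean attained by: cycle 0->1->0, total (-1) + (-9), length 2.
Answer: λ = -5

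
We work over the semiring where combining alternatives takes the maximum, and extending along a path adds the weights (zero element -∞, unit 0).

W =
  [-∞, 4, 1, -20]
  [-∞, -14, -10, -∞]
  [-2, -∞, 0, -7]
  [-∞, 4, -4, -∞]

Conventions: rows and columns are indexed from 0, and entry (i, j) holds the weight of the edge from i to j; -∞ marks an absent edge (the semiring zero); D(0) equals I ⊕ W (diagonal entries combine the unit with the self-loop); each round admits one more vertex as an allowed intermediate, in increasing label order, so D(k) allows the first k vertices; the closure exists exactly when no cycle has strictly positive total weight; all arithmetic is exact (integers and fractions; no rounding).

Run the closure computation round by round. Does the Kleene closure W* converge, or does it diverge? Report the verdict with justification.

D(0):
  [0, 4, 1, -20]
  [-∞, 0, -10, -∞]
  [-2, -∞, 0, -7]
  [-∞, 4, -4, 0]
D(1):
  [0, 4, 1, -20]
  [-∞, 0, -10, -∞]
  [-2, 2, 0, -7]
  [-∞, 4, -4, 0]
D(2):
  [0, 4, 1, -20]
  [-∞, 0, -10, -∞]
  [-2, 2, 0, -7]
  [-∞, 4, -4, 0]
D(3):
  [0, 4, 1, -6]
  [-12, 0, -10, -17]
  [-2, 2, 0, -7]
  [-6, 4, -4, 0]
D(4):
  [0, 4, 1, -6]
  [-12, 0, -10, -17]
  [-2, 2, 0, -7]
  [-6, 4, -4, 0]
Key observation: every diagonal entry stays at the unit through all rounds, so no improving cycle exists.
Answer: CONVERGES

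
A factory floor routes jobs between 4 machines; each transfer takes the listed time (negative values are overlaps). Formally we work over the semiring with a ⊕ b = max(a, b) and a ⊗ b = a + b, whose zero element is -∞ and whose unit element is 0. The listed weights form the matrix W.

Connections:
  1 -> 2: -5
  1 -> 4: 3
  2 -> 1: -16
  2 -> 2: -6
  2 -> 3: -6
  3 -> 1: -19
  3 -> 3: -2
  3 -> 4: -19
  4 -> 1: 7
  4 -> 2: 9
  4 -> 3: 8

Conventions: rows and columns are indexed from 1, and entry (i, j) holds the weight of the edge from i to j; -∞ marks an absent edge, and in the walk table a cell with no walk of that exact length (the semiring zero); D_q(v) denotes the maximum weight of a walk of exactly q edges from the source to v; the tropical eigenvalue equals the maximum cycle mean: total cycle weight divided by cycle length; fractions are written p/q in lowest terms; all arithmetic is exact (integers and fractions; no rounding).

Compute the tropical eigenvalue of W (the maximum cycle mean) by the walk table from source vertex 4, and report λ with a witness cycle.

q=0: [-∞, -∞, -∞, 0]
q=1: [7, 9, 8, -∞]
q=2: [-7, 3, 6, 10]
q=3: [17, 19, 18, -4]
q=4: [3, 13, 16, 20]
Optimal cycle mean attained by: cycle 1->4->1, total 3 + 7, length 2.
Answer: λ = 5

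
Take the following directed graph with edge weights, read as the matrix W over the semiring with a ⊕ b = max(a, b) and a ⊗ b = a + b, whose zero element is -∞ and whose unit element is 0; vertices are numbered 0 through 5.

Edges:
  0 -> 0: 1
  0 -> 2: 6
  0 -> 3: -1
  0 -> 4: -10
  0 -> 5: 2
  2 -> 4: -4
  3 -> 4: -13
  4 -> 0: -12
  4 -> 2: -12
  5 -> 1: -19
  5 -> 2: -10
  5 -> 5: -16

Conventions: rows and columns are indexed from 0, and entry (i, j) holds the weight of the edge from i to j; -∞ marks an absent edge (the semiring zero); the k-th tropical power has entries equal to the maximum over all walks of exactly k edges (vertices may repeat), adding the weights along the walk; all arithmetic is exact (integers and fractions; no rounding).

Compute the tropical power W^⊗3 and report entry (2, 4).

W^⊗2:
  [2, -17, 7, 0, 2, 3]
  [-∞, -∞, -∞, -∞, -∞, -∞]
  [-16, -∞, -16, -∞, -∞, -∞]
  [-25, -∞, -25, -∞, -∞, -∞]
  [-11, -∞, -6, -13, -16, -10]
  [-∞, -35, -26, -∞, -14, -32]
W^⊗3:
  [3, -16, 8, 1, 3, 4]
  [-∞, -∞, -∞, -∞, -∞, -∞]
  [-15, -∞, -10, -17, -20, -14]
  [-24, -∞, -19, -26, -29, -23]
  [-10, -29, -5, -12, -10, -9]
  [-26, -51, -26, -∞, -30, -48]
Key observation: the optimum is the walk 2->4->2->4, with weight (-4) + (-12) + (-4) = -20.
Optimal value attained by: walk 2->4->2->4.
Answer: (W^⊗3)[2][4] = -20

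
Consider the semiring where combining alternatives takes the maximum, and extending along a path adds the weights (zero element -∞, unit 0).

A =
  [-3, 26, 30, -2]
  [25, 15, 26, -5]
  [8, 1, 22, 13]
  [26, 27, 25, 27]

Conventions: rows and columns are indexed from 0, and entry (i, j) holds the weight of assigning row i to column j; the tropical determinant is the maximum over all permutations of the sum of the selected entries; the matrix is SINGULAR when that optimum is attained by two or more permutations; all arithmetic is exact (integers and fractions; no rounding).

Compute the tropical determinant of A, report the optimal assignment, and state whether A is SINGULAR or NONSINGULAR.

σ = (0, 1, 2, 3): (-3) + 15 + 22 + 27 = 61
σ = (0, 1, 3, 2): (-3) + 15 + 13 + 25 = 50
σ = (0, 2, 1, 3): (-3) + 26 + 1 + 27 = 51
σ = (0, 2, 3, 1): (-3) + 26 + 13 + 27 = 63
σ = (0, 3, 1, 2): (-3) + (-5) + 1 + 25 = 18
σ = (0, 3, 2, 1): (-3) + (-5) + 22 + 27 = 41
σ = (1, 0, 2, 3): 26 + 25 + 22 + 27 = 100
σ = (1, 0, 3, 2): 26 + 25 + 13 + 25 = 89
σ = (1, 2, 0, 3): 26 + 26 + 8 + 27 = 87
σ = (1, 2, 3, 0): 26 + 26 + 13 + 26 = 91
σ = (1, 3, 0, 2): 26 + (-5) + 8 + 25 = 54
σ = (1, 3, 2, 0): 26 + (-5) + 22 + 26 = 69
σ = (2, 0, 1, 3): 30 + 25 + 1 + 27 = 83
σ = (2, 0, 3, 1): 30 + 25 + 13 + 27 = 95
σ = (2, 1, 0, 3): 30 + 15 + 8 + 27 = 80
σ = (2, 1, 3, 0): 30 + 15 + 13 + 26 = 84
σ = (2, 3, 0, 1): 30 + (-5) + 8 + 27 = 60
σ = (2, 3, 1, 0): 30 + (-5) + 1 + 26 = 52
σ = (3, 0, 1, 2): (-2) + 25 + 1 + 25 = 49
σ = (3, 0, 2, 1): (-2) + 25 + 22 + 27 = 72
σ = (3, 1, 0, 2): (-2) + 15 + 8 + 25 = 46
σ = (3, 1, 2, 0): (-2) + 15 + 22 + 26 = 61
σ = (3, 2, 0, 1): (-2) + 26 + 8 + 27 = 59
σ = (3, 2, 1, 0): (-2) + 26 + 1 + 26 = 51
Optimal value attained by: σ = (1, 0, 2, 3).
Answer: det⊕(A) = 100; verdict: NONSINGULAR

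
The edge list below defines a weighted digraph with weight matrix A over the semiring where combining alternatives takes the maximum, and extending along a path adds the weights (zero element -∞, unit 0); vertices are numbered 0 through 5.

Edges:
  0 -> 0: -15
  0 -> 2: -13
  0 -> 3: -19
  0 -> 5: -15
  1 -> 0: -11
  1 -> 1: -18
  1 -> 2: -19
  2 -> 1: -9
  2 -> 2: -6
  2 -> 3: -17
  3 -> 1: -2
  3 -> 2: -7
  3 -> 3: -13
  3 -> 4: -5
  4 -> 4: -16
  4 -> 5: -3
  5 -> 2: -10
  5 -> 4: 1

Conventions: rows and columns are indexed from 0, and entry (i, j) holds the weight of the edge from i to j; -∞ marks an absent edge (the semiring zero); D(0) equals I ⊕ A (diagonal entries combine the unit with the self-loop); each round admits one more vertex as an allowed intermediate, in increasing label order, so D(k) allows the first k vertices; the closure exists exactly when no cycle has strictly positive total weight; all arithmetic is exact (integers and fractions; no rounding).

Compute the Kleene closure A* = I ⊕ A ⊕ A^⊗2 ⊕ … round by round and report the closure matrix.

D(0):
  [0, -∞, -13, -19, -∞, -15]
  [-11, 0, -19, -∞, -∞, -∞]
  [-∞, -9, 0, -17, -∞, -∞]
  [-∞, -2, -7, 0, -5, -∞]
  [-∞, -∞, -∞, -∞, 0, -3]
  [-∞, -∞, -10, -∞, 1, 0]
D(1):
  [0, -∞, -13, -19, -∞, -15]
  [-11, 0, -19, -30, -∞, -26]
  [-∞, -9, 0, -17, -∞, -∞]
  [-∞, -2, -7, 0, -5, -∞]
  [-∞, -∞, -∞, -∞, 0, -3]
  [-∞, -∞, -10, -∞, 1, 0]
D(2):
  [0, -∞, -13, -19, -∞, -15]
  [-11, 0, -19, -30, -∞, -26]
  [-20, -9, 0, -17, -∞, -35]
  [-13, -2, -7, 0, -5, -28]
  [-∞, -∞, -∞, -∞, 0, -3]
  [-∞, -∞, -10, -∞, 1, 0]
D(3):
  [0, -22, -13, -19, -∞, -15]
  [-11, 0, -19, -30, -∞, -26]
  [-20, -9, 0, -17, -∞, -35]
  [-13, -2, -7, 0, -5, -28]
  [-∞, -∞, -∞, -∞, 0, -3]
  [-30, -19, -10, -27, 1, 0]
D(4):
  [0, -21, -13, -19, -24, -15]
  [-11, 0, -19, -30, -35, -26]
  [-20, -9, 0, -17, -22, -35]
  [-13, -2, -7, 0, -5, -28]
  [-∞, -∞, -∞, -∞, 0, -3]
  [-30, -19, -10, -27, 1, 0]
D(5):
  [0, -21, -13, -19, -24, -15]
  [-11, 0, -19, -30, -35, -26]
  [-20, -9, 0, -17, -22, -25]
  [-13, -2, -7, 0, -5, -8]
  [-∞, -∞, -∞, -∞, 0, -3]
  [-30, -19, -10, -27, 1, 0]
D(6):
  [0, -21, -13, -19, -14, -15]
  [-11, 0, -19, -30, -25, -26]
  [-20, -9, 0, -17, -22, -25]
  [-13, -2, -7, 0, -5, -8]
  [-33, -22, -13, -30, 0, -3]
  [-30, -19, -10, -27, 1, 0]
Answer: A* = [[0, -21, -13, -19, -14, -15], [-11, 0, -19, -30, -25, -26], [-20, -9, 0, -17, -22, -25], [-13, -2, -7, 0, -5, -8], [-33, -22, -13, -30, 0, -3], [-30, -19, -10, -27, 1, 0]]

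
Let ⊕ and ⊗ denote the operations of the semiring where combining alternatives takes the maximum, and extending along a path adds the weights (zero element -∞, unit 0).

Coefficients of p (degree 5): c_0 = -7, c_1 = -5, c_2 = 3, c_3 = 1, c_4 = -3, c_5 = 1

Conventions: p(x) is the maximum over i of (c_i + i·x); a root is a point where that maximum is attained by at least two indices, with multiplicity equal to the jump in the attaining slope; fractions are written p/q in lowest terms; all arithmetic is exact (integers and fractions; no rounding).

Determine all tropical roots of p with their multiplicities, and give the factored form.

hull edge (i=0, c=-7) to (i=2, c=3): slope 5, span 2
hull edge (i=2, c=3) to (i=5, c=1): slope -2/3, span 3
Factored form: p(x) = 1 ⊗ (x ⊕ (-5)) ⊗ (x ⊕ (-5)) ⊗ (x ⊕ 2/3) ⊗ (x ⊕ 2/3) ⊗ (x ⊕ 2/3)
Answer: roots = -5 (mult 2), 2/3 (mult 3)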